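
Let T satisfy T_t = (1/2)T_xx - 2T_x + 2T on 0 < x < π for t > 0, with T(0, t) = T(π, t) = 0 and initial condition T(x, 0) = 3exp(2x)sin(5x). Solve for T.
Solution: Substitute T = exp(2x)u, i.e. u = exp(-2x)T.
By the product rule, T_x = exp(2x)(u_x + 2u), T_xx = exp(2x)(u_xx + 4u_x + 4u), T_t = exp(2x)u_t.
Substituting into the PDE and dividing by exp(2x): u_t = (1/2)(u_xx + 4u_x + 4u) - 2(u_x + 2u) + 2u.
The lower-order terms cancel, leaving the standard heat equation u_t = (1/2)u_xx.
Initial data for u: u(x,0) = exp(-2x)T(x,0) = 3sin(5x). The boundary conditions carry over: u(0,t) = u(π,t) = 0.
Solve for u:
  Using separation of variables u = X(x)G(t):
  Eigenfunctions: sin(nx), n = 1, 2, 3, ...
  General solution: u(x, t) = Σ c_n sin(nx) exp(-n² t/2)
  Matching u(x,0) = 3sin(5x) term by term: c_5=3.
Hence u(x,t) = 3exp(-25t/2)sin(5x).
Transform back: T(x,t) = exp(2x)u(x,t).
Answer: T(x, t) = 3exp(-25t/2)exp(2x)sin(5x)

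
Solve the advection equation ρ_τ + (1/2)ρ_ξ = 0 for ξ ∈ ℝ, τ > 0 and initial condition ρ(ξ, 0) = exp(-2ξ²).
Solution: By method of characteristics (waves move right with speed 1/2):
Along characteristics ξ - (1/2)τ = const, ρ is constant, so ρ(ξ,τ) = f(ξ - (1/2)τ) with f = ρ(·, 0).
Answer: ρ(ξ, τ) = exp(-2(ξ - τ/2)²)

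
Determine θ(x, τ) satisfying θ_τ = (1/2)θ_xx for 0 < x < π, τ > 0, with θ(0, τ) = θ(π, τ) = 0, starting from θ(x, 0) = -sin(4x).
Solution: Using separation of variables θ = X(x)G(τ):
Eigenfunctions: sin(nx), n = 1, 2, 3, ...
General solution: θ(x, τ) = Σ c_n sin(nx) exp(-n² τ/2)
Matching θ(x,0) = -sin(4x) term by term: c_4=-1.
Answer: θ(x, τ) = -exp(-8τ)sin(4x)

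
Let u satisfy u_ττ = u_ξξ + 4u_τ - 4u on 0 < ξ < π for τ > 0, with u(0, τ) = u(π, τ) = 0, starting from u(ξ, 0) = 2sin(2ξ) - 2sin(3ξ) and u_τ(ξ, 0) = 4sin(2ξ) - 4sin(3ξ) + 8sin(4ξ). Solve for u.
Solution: Substitute u = exp(2τ)w.
Then u_τ = exp(2τ)(w_τ + 2w), u_ττ = exp(2τ)(w_ττ + 4w_τ + 4w), u_ξξ = exp(2τ)w_ξξ; substituting and dividing by exp(2τ), the lower-order terms cancel: w_ττ = w_ξξ (standard wave equation).
Data for w: w(ξ,0) = u(ξ,0) = 2sin(2ξ) - 2sin(3ξ); w_τ(ξ,0) = u_τ(ξ,0) - 2u(ξ,0) = 8sin(4ξ). The boundary conditions carry over: w(0,τ) = w(π,τ) = 0.
Separating variables: w = Σ [A_n cos(ω_n τ) + B_n sin(ω_n τ)] sin(nξ), ω_n = n. From ICs (B_n = velocity coefficient / ω_n): A_2=2, A_3=-2, B_4=2.
So w(ξ,τ) = 2sin(2ξ)cos(2τ) - 2sin(3ξ)cos(3τ) + 2sin(4ξ)sin(4τ), and u(ξ,τ) = exp(2τ)w(ξ,τ).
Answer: u(ξ, τ) = 2exp(2τ)sin(2ξ)cos(2τ) - 2exp(2τ)sin(3ξ)cos(3τ) + 2exp(2τ)sin(4ξ)sin(4τ)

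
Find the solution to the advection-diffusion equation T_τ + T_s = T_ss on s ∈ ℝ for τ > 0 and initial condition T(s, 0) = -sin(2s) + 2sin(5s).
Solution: Moving frame: η = s - τ, σ = τ, T = u(η,σ), so T_τ = u_σ - u_η and T_ss = u_ηη.
Hence T_τ + T_s = u_σ and the PDE becomes the heat equation u_σ = u_ηη on η ∈ ℝ.
Initial data: u(η,0) = T(η,0) = -sin(2η) + 2sin(5η). Each mode sin(nη) decays as exp(-n²σ) on ℝ, so u(η,σ) = Σ c_n exp(-n²σ) sin(nη) with c_2=-1, c_5=2: u(η,σ) = -exp(-4σ)sin(2η) + 2exp(-25σ)sin(5η).
Substituting back: T(s,τ) = u(s - τ, τ).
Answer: T(s, τ) = -exp(-4τ)sin(2s - 2τ) + 2exp(-25τ)sin(5s - 5τ)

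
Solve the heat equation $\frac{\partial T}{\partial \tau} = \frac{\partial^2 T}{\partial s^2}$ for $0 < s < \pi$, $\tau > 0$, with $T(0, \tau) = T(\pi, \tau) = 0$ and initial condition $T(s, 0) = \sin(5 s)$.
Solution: Using separation of variables $T = X(s)G(\tau)$:
Eigenfunctions: $\sin(ns)$, $n = 1, 2, 3, \ldots$
General solution: $T(s, \tau) = \sum c_n \sin(ns) e^{-n^2 \tau}$
Matching $T(s,0) = \sin(5 s)$ term by term: $c_5=1$.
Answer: $T(s, \tau) = e^{-25 \tau} \sin(5 s)$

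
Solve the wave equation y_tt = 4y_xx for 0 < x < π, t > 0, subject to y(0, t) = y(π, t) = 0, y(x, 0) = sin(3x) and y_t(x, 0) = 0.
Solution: Separating variables: y = Σ [A_n cos(ω_n t) + B_n sin(ω_n t)] sin(nx), ω_n = 2n. From ICs: A_3=1.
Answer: y(x, t) = sin(3x)cos(6t)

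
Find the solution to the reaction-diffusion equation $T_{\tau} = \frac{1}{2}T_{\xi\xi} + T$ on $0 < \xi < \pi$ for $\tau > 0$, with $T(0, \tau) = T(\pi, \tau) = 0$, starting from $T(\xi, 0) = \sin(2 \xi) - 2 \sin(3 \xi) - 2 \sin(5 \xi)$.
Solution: Substitute $T = e^{\tau}u$, i.e. $u = e^{-\tau}T$.
By the product rule, $T_{\tau} = e^{\tau}(u_{\tau} + u)$, $T_{\xi\xi} = e^{\tau}u_{\xi\xi}$.
Substituting into the PDE and dividing by $e^{\tau}$: $u_{\tau} + u = \frac{1}{2}u_{\xi\xi} + u$.
The lower-order terms cancel, leaving the standard heat equation $u_{\tau} = \frac{1}{2}u_{\xi\xi}$.
Initial data for $u$: $u(\xi,0) = T(\xi,0) = \sin(2 \xi) - 2 \sin(3 \xi) - 2 \sin(5 \xi)$. The boundary conditions carry over: $u(0,\tau) = u(\pi,\tau) = 0$.
Solve for $u$:
  Using separation of variables $u = X(\xi)G(\tau)$:
  Eigenfunctions: $\sin(n\xi)$, $n = 1, 2, 3, \ldots$
  General solution: $u(\xi, \tau) = \sum c_n \sin(n\xi) e^{-n^2 \tau/2}$
  Matching $u(\xi,0) = \sin(2 \xi) - 2 \sin(3 \xi) - 2 \sin(5 \xi)$ term by term: $c_2=1, c_3=-2, c_5=-2$.
Hence $u(\xi,\tau) = e^{-2 \tau} \sin(2 \xi) - 2 e^{-9 \tau/2} \sin(3 \xi) - 2 e^{-25 \tau/2} \sin(5 \xi)$.
Transform back: $T(\xi,\tau) = e^{\tau}u(\xi,\tau)$.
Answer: $T(\xi, \tau) = e^{-\tau} \sin(2 \xi) - 2 e^{-7 \tau/2} \sin(3 \xi) - 2 e^{-23 \tau/2} \sin(5 \xi)$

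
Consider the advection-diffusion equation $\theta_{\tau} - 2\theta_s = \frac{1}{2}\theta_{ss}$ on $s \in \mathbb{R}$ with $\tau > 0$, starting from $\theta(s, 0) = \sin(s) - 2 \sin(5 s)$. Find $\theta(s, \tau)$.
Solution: Moving frame: $\eta = s + 2\tau$, $\sigma = \tau$, $\theta = u(\eta,\sigma)$, so $\theta_{\tau} = u_{\sigma} + 2u_{\eta}$ and $\theta_{ss} = u_{\eta\eta}$.
Hence $\theta_{\tau} - 2\theta_s = u_{\sigma}$ and the PDE becomes the heat equation $u_{\sigma} = \frac{1}{2}u_{\eta\eta}$ on $\eta \in \mathbb{R}$.
Initial data: $u(\eta,0) = \theta(\eta,0) = \sin(\eta) - 2 \sin(5 \eta)$. Each mode $\sin(n\eta)$ decays as $e^{-n^2\sigma/2}$ on $\mathbb{R}$, so $u(\eta,\sigma) = \sum c_n e^{-n^2\sigma/2} \sin(n\eta)$ with $c_1=1, c_5=-2$: $u(\eta,\sigma) = e^{-\sigma/2} \sin(\eta) - 2 e^{-25 \sigma/2} \sin(5 \eta)$.
Substituting back: $\theta(s,\tau) = u(s + 2\tau, \tau)$.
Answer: $\theta(s, \tau) = e^{-\tau/2} \sin(2 \tau + s) - 2 e^{-25 \tau/2} \sin(10 \tau + 5 s)$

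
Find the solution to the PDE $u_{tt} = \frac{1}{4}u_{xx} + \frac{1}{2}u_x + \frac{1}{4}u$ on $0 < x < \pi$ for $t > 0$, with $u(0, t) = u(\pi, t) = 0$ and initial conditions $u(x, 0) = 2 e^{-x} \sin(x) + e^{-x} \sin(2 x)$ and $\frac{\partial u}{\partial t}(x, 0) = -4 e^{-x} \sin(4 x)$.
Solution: Substitute $u = e^{-x}w$, i.e. $w = e^{x}u$.
By the product rule, $u_x = e^{-x}(w_x - w)$, $u_{xx} = e^{-x}(w_{xx} - 2w_x + w)$, $u_{tt} = e^{-x}w_{tt}$.
Substituting into the PDE and dividing by $e^{-x}$: $w_{tt} = \frac{1}{4}(w_{xx} - 2w_x + w) + \frac{1}{2}(w_x - w) + \frac{1}{4}w$.
The lower-order terms cancel, leaving the standard wave equation $w_{tt} = \frac{1}{4}w_{xx}$.
Initial data for $w$: $w(x,0) = e^{x}u(x,0) = 2 \sin(x) + \sin(2 x)$; $w_t(x,0) = e^{x}u_t(x,0) = -4 \sin(4 x)$. The boundary conditions carry over: $w(0,t) = w(\pi,t) = 0$.
Solve for $w$:
  Using separation of variables $w = X(x)T(t)$:
  Eigenfunctions: $\sin(nx)$, $n = 1, 2, 3, \ldots$
  General solution: $w(x, t) = \sum [A_n \cos(n t/2) + B_n \sin(n t/2)] \sin(nx)$
  From $w(x,0) = 2 \sin(x) + \sin(2 x)$: $A_1=2, A_2=1$. From $w_t(x,0) = -4 \sin(4 x)$, using $w_t(x,0) = \sum \omega_n B_n \sin(nx)$ with $\omega_n = n/2$: $B_4 = (-4)/2 = -2$.
Hence $w(x,t) = -2 \sin(2 t) \sin(4 x) + 2 \sin(x) \cos(t/2) + \sin(2 x) \cos(t)$.
Transform back: $u(x,t) = e^{-x}w(x,t)$.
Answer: $u(x, t) = -2 e^{-x} \sin(2 t) \sin(4 x) + 2 e^{-x} \sin(x) \cos(t/2) + e^{-x} \sin(2 x) \cos(t)$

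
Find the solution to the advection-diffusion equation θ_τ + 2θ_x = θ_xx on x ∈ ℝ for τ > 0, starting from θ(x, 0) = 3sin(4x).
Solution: Change to a moving frame: let η = x - 2τ, σ = τ and write θ(x,τ) = u(η,σ).
By the chain rule θ_τ = u_σ - 2u_η, θ_x = u_η, θ_xx = u_ηη.
Then θ_τ + 2θ_x = u_σ: the advection term cancels and the PDE becomes the heat equation u_σ = u_ηη on η ∈ ℝ.
Initial data: u(η,0) = θ(η,0) = 3sin(4η).
On η ∈ ℝ each mode satisfies (sin(nη))″ = -n² sin(nη), so exp(-n²σ) sin(nη) solves the heat equation; by superposition u(η,σ) = Σ c_n exp(-n²σ) sin(nη).
Reading off the coefficients: c_4=3, so u(η,σ) = 3exp(-16σ)sin(4η).
Substituting back η = x - 2τ, σ = τ: θ(x,τ) = u(x - 2τ, τ).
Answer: θ(x, τ) = 3exp(-16τ)sin(4x - 8τ)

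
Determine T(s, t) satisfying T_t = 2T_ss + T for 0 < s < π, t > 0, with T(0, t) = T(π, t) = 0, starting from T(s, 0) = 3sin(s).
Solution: Substitute T = exp(t)u, i.e. u = exp(-t)T.
By the product rule, T_t = exp(t)(u_t + u), T_ss = exp(t)u_ss.
Substituting into the PDE and dividing by exp(t): u_t + u = 2u_ss + u.
The lower-order terms cancel, leaving the standard heat equation u_t = 2u_ss.
Initial data for u: u(s,0) = T(s,0) = 3sin(s). The boundary conditions carry over: u(0,t) = u(π,t) = 0.
Solve for u:
  Using separation of variables u = X(s)G(t):
  Eigenfunctions: sin(ns), n = 1, 2, 3, ...
  General solution: u(s, t) = Σ c_n sin(ns) exp(-2n² t)
  Matching u(s,0) = 3sin(s) term by term: c_1=3.
Hence u(s,t) = 3exp(-2t)sin(s).
Transform back: T(s,t) = exp(t)u(s,t).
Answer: T(s, t) = 3exp(-t)sin(s)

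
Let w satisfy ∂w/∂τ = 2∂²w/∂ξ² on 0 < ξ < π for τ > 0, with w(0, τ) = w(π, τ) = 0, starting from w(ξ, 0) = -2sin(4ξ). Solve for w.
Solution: Separating variables: w = Σ c_n exp(-2n²τ) sin(nξ). From w(ξ,0) = -2sin(4ξ): c_4=-2.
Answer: w(ξ, τ) = -2exp(-32τ)sin(4ξ)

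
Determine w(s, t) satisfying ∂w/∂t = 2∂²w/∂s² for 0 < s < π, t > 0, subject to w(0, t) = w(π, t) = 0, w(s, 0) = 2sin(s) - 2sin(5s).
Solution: Using separation of variables w = X(s)T(t):
Eigenfunctions: sin(ns), n = 1, 2, 3, ...
General solution: w(s, t) = Σ c_n sin(ns) exp(-2n² t)
Matching w(s,0) = 2sin(s) - 2sin(5s) term by term: c_1=2, c_5=-2.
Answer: w(s, t) = 2exp(-2t)sin(s) - 2exp(-50t)sin(5s)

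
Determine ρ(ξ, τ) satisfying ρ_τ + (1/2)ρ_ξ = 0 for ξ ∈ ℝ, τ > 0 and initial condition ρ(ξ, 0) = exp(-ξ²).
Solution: By characteristics (dξ/dτ = 1/2), ρ(ξ,τ) = f(ξ - (1/2)τ) with f = ρ(·, 0).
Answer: ρ(ξ, τ) = exp(-(ξ - τ/2)²)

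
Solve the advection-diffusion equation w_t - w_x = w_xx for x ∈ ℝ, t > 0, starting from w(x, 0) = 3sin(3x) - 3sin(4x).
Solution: Moving frame: η = x + t, σ = t, w = u(η,σ), so w_t = u_σ + u_η and w_xx = u_ηη.
Hence w_t - w_x = u_σ and the PDE becomes the heat equation u_σ = u_ηη on η ∈ ℝ.
Initial data: u(η,0) = w(η,0) = 3sin(3η) - 3sin(4η). Each mode sin(nη) decays as exp(-n²σ) on ℝ, so u(η,σ) = Σ c_n exp(-n²σ) sin(nη) with c_3=3, c_4=-3: u(η,σ) = 3exp(-9σ)sin(3η) - 3exp(-16σ)sin(4η).
Substituting back: w(x,t) = u(x + t, t).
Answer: w(x, t) = 3exp(-9t)sin(3t + 3x) - 3exp(-16t)sin(4t + 4x)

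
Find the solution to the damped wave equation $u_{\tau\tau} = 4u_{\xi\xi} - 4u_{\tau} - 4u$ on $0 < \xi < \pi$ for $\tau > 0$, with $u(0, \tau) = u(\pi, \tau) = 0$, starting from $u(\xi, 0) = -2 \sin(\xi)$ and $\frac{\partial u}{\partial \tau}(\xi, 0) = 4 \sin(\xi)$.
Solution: Substitute $u = e^{-2\tau}w$, i.e. $w = e^{2\tau}u$.
By the product rule, $u_{\tau} = e^{-2\tau}(w_{\tau} - 2w)$, $u_{\tau\tau} = e^{-2\tau}(w_{\tau\tau} - 4w_{\tau} + 4w)$, $u_{\xi\xi} = e^{-2\tau}w_{\xi\xi}$.
Substituting into the PDE and dividing by $e^{-2\tau}$: $w_{\tau\tau} - 4w_{\tau} + 4w = 4w_{\xi\xi} - 4(w_{\tau} - 2w) - 4w$.
The lower-order terms cancel, leaving the standard wave equation $w_{\tau\tau} = 4w_{\xi\xi}$.
Initial data for $w$: $w(\xi,0) = u(\xi,0) = -2 \sin(\xi)$; $w_{\tau}(\xi,0) = u_{\tau}(\xi,0) + 2u(\xi,0) = 0$. The boundary conditions carry over: $w(0,\tau) = w(\pi,\tau) = 0$.
Solve for $w$:
  Using separation of variables $w = X(\xi)T(\tau)$:
  Eigenfunctions: $\sin(n\xi)$, $n = 1, 2, 3, \ldots$
  General solution: $w(\xi, \tau) = \sum [A_n \cos(2n \tau) + B_n \sin(2n \tau)] \sin(n\xi)$
  From $w(\xi,0) = -2 \sin(\xi)$: $A_1=-2$. From $w_{\tau}(\xi,0) = 0$: all $B_n = 0$.
Hence $w(\xi,\tau) = -2 \sin(\xi) \cos(2 \tau)$.
Transform back: $u(\xi,\tau) = e^{-2\tau}w(\xi,\tau)$.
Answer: $u(\xi, \tau) = -2 e^{-2 \tau} \sin(\xi) \cos(2 \tau)$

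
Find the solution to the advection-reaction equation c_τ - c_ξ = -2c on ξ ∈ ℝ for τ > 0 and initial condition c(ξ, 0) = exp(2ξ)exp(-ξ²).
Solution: Substitute c = exp(2ξ)u.
Then c_ξ = exp(2ξ)(u_ξ + 2u), c_τ = exp(2ξ)u_τ; substituting and dividing by exp(2ξ), the lower-order terms cancel: u_τ - u_ξ = 0 (standard advection equation).
Data for u: u(ξ,0) = exp(-2ξ)c(ξ,0) = exp(-ξ²).
By characteristics (dξ/dτ = -1), u(ξ,τ) = f(ξ + τ) with f = u(·, 0).
So u(ξ,τ) = exp(-(ξ + τ)²), and c(ξ,τ) = exp(2ξ)u(ξ,τ).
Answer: c(ξ, τ) = exp(2ξ)exp(-(ξ + τ)²)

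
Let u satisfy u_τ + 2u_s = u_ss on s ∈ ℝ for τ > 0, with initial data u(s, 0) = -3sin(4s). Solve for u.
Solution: Moving frame: η = s - 2τ, σ = τ, u = w(η,σ), so u_τ = w_σ - 2w_η and u_ss = w_ηη.
Hence u_τ + 2u_s = w_σ and the PDE becomes the heat equation w_σ = w_ηη on η ∈ ℝ.
Initial data: w(η,0) = u(η,0) = -3sin(4η). Each mode sin(nη) decays as exp(-n²σ) on ℝ, so w(η,σ) = Σ c_n exp(-n²σ) sin(nη) with c_4=-3: w(η,σ) = -3exp(-16σ)sin(4η).
Substituting back: u(s,τ) = w(s - 2τ, τ).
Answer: u(s, τ) = -3exp(-16τ)sin(4s - 8τ)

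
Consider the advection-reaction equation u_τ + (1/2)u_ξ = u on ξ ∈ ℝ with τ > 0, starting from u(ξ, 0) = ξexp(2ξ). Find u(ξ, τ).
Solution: Substitute u = exp(2ξ)w, i.e. w = exp(-2ξ)u.
By the product rule, u_ξ = exp(2ξ)(w_ξ + 2w), u_τ = exp(2ξ)w_τ.
Substituting into the PDE and dividing by exp(2ξ): w_τ + (1/2)(w_ξ + 2w) = w.
The lower-order terms cancel, leaving the standard advection equation w_τ + (1/2)w_ξ = 0.
Initial data for w: w(ξ,0) = exp(-2ξ)u(ξ,0) = ξ.
Solve for w:
  By method of characteristics (waves move right with speed 1/2):
  Along characteristics ξ - (1/2)τ = const, w is constant, so w(ξ,τ) = f(ξ - (1/2)τ) with f = w(·, 0).
Hence w(ξ,τ) = ξ - (1/2)τ.
Transform back: u(ξ,τ) = exp(2ξ)w(ξ,τ).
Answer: u(ξ, τ) = ξexp(2ξ) - (1/2)τexp(2ξ)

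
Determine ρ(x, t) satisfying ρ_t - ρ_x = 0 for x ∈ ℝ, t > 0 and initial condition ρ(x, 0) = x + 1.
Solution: By characteristics (dx/dt = -1), ρ(x,t) = f(x + t) with f = ρ(·, 0).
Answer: ρ(x, t) = t + x + 1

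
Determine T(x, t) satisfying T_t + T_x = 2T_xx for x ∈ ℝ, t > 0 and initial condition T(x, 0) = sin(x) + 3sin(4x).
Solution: Change to a moving frame: let η = x - t, σ = t and write T(x,t) = u(η,σ).
By the chain rule T_t = u_σ - u_η, T_x = u_η, T_xx = u_ηη.
Then T_t + T_x = u_σ: the advection term cancels and the PDE becomes the heat equation u_σ = 2u_ηη on η ∈ ℝ.
Initial data: u(η,0) = T(η,0) = sin(η) + 3sin(4η).
On η ∈ ℝ each mode satisfies (sin(nη))″ = -n² sin(nη), so exp(-2n²σ) sin(nη) solves the heat equation; by superposition u(η,σ) = Σ c_n exp(-2n²σ) sin(nη).
Reading off the coefficients: c_1=1, c_4=3, so u(η,σ) = exp(-2σ)sin(η) + 3exp(-32σ)sin(4η).
Substituting back η = x - t, σ = t: T(x,t) = u(x - t, t).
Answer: T(x, t) = -exp(-2t)sin(t - x) - 3exp(-32t)sin(4t - 4x)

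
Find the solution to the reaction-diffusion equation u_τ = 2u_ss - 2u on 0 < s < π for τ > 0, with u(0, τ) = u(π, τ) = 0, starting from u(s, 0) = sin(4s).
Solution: Substitute u = exp(-2τ)w.
Then u_τ = exp(-2τ)(w_τ - 2w), u_ss = exp(-2τ)w_ss; substituting and dividing by exp(-2τ), the lower-order terms cancel: w_τ = 2w_ss (standard heat equation).
Data for w: w(s,0) = u(s,0) = sin(4s). The boundary conditions carry over: w(0,τ) = w(π,τ) = 0.
Separating variables: w = Σ c_n exp(-2n²τ) sin(ns). From w(s,0) = sin(4s): c_4=1.
So w(s,τ) = exp(-32τ)sin(4s), and u(s,τ) = exp(-2τ)w(s,τ).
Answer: u(s, τ) = exp(-34τ)sin(4s)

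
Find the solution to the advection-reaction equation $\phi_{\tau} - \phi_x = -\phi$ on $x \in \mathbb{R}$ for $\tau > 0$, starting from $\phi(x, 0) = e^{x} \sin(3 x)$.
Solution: Substitute $\phi = e^{x}u$, i.e. $u = e^{-x}\phi$.
By the product rule, $\phi_x = e^{x}(u_x + u)$, $\phi_{\tau} = e^{x}u_{\tau}$.
Substituting into the PDE and dividing by $e^{x}$: $u_{\tau} - (u_x + u) = -u$.
The lower-order terms cancel, leaving the standard advection equation $u_{\tau} - u_x = 0$.
Initial data for $u$: $u(x,0) = e^{-x}\phi(x,0) = \sin(3 x)$.
Solve for $u$:
  By method of characteristics (waves move left with speed 1):
  Along characteristics $x + \tau =$ const, $u$ is constant, so $u(x,\tau) = f(x + \tau)$ with $f = u( \cdot , 0)$.
Hence $u(x,\tau) = \sin(3 x + 3 \tau)$.
Transform back: $\phi(x,\tau) = e^{x}u(x,\tau)$.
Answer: $\phi(x, \tau) = e^{x} \sin(3 \tau + 3 x)$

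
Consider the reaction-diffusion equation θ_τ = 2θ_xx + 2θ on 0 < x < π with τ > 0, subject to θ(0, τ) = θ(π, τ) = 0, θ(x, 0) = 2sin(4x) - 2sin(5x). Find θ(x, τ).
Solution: Substitute θ = exp(2τ)u.
Then θ_τ = exp(2τ)(u_τ + 2u), θ_xx = exp(2τ)u_xx; substituting and dividing by exp(2τ), the lower-order terms cancel: u_τ = 2u_xx (standard heat equation).
Data for u: u(x,0) = θ(x,0) = 2sin(4x) - 2sin(5x). The boundary conditions carry over: u(0,τ) = u(π,τ) = 0.
Separating variables: u = Σ c_n exp(-2n²τ) sin(nx). From u(x,0) = 2sin(4x) - 2sin(5x): c_4=2, c_5=-2.
So u(x,τ) = 2exp(-32τ)sin(4x) - 2exp(-50τ)sin(5x), and θ(x,τ) = exp(2τ)u(x,τ).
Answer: θ(x, τ) = 2exp(-30τ)sin(4x) - 2exp(-48τ)sin(5x)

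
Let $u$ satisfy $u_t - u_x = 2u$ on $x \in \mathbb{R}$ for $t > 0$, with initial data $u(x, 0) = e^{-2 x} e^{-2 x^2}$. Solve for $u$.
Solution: Substitute $u = e^{-2x}w$, i.e. $w = e^{2x}u$.
By the product rule, $u_x = e^{-2x}(w_x - 2w)$, $u_t = e^{-2x}w_t$.
Substituting into the PDE and dividing by $e^{-2x}$: $w_t - (w_x - 2w) = 2w$.
The lower-order terms cancel, leaving the standard advection equation $w_t - w_x = 0$.
Initial data for $w$: $w(x,0) = e^{2x}u(x,0) = e^{-2 x^2}$.
Solve for $w$:
  By method of characteristics (waves move left with speed 1):
  Along characteristics $x + t =$ const, $w$ is constant, so $w(x,t) = f(x + t)$ with $f = w( \cdot , 0)$.
Hence $w(x,t) = e^{-2 (t + x)^2}$.
Transform back: $u(x,t) = e^{-2x}w(x,t)$.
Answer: $u(x, t) = e^{-2 x} e^{-2 (t + x)^2}$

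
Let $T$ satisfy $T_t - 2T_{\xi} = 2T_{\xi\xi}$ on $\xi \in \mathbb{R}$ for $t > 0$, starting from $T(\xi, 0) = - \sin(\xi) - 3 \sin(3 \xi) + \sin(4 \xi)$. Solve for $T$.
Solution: Change to a moving frame: let $\eta = \xi + 2t$, $\sigma = t$ and write $T(\xi,t) = u(\eta,\sigma)$.
By the chain rule $T_t = u_{\sigma} + 2u_{\eta}$, $T_{\xi} = u_{\eta}$, $T_{\xi\xi} = u_{\eta\eta}$.
Then $T_t - 2T_{\xi} = u_{\sigma}$: the advection term cancels and the PDE becomes the heat equation $u_{\sigma} = 2u_{\eta\eta}$ on $\eta \in \mathbb{R}$.
Initial data: $u(\eta,0) = T(\eta,0) = - \sin(\eta) - 3 \sin(3 \eta) + \sin(4 \eta)$.
On $\eta \in \mathbb{R}$ each mode satisfies $(\sin(n\eta))'' = -n^2 \sin(n\eta)$, so $e^{-2n^2\sigma} \sin(n\eta)$ solves the heat equation; by superposition $u(\eta,\sigma) = \sum c_n e^{-2n^2\sigma} \sin(n\eta)$.
Reading off the coefficients: $c_1=-1, c_3=-3, c_4=1$, so $u(\eta,\sigma) = - e^{-2 \sigma} \sin(\eta) - 3 e^{-18 \sigma} \sin(3 \eta) + e^{-32 \sigma} \sin(4 \eta)$.
Substituting back $\eta = \xi + 2t$, $\sigma = t$: $T(\xi,t) = u(\xi + 2t, t)$.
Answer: $T(\xi, t) = - e^{-2 t} \sin(\xi + 2 t) - 3 e^{-18 t} \sin(3 \xi + 6 t) + e^{-32 t} \sin(4 \xi + 8 t)$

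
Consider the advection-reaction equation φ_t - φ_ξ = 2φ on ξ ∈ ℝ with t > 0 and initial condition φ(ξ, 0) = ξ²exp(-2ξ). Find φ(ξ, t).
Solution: Substitute φ = exp(-2ξ)u, i.e. u = exp(2ξ)φ.
By the product rule, φ_ξ = exp(-2ξ)(u_ξ - 2u), φ_t = exp(-2ξ)u_t.
Substituting into the PDE and dividing by exp(-2ξ): u_t - (u_ξ - 2u) = 2u.
The lower-order terms cancel, leaving the standard advection equation u_t - u_ξ = 0.
Initial data for u: u(ξ,0) = exp(2ξ)φ(ξ,0) = ξ².
Solve for u:
  By method of characteristics (waves move left with speed 1):
  Along characteristics ξ + t = const, u is constant, so u(ξ,t) = f(ξ + t) with f = u(·, 0).
Hence u(ξ,t) = t² + 2tξ + ξ².
Transform back: φ(ξ,t) = exp(-2ξ)u(ξ,t).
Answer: φ(ξ, t) = t²exp(-2ξ) + 2tξexp(-2ξ) + ξ²exp(-2ξ)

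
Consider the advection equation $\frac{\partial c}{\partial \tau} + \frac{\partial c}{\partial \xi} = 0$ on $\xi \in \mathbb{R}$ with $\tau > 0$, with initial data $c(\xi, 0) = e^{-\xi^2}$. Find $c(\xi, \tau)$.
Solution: By characteristics ($d\xi/d\tau = 1$), $c(\xi,\tau) = f(\xi - \tau)$ with $f = c( \cdot , 0)$.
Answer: $c(\xi, \tau) = e^{-(-\tau + \xi)^2}$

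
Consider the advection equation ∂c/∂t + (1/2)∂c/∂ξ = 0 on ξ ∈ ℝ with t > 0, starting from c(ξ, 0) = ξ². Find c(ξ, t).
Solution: By characteristics (dξ/dt = 1/2), c(ξ,t) = f(ξ - (1/2)t) with f = c(·, 0).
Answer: c(ξ, t) = (1/4)t² - tξ + ξ²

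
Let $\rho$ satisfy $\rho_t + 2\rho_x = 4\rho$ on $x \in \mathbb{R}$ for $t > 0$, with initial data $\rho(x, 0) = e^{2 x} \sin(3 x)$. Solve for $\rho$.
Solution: Substitute $\rho = e^{2x}u$, i.e. $u = e^{-2x}\rho$.
By the product rule, $\rho_x = e^{2x}(u_x + 2u)$, $\rho_t = e^{2x}u_t$.
Substituting into the PDE and dividing by $e^{2x}$: $u_t + 2(u_x + 2u) = 4u$.
The lower-order terms cancel, leaving the standard advection equation $u_t + 2u_x = 0$.
Initial data for $u$: $u(x,0) = e^{-2x}\rho(x,0) = \sin(3 x)$.
Solve for $u$:
  By method of characteristics (waves move right with speed 2):
  Along characteristics $x - 2t =$ const, $u$ is constant, so $u(x,t) = f(x - 2t)$ with $f = u( \cdot , 0)$.
Hence $u(x,t) = - \sin(6 t - 3 x)$.
Transform back: $\rho(x,t) = e^{2x}u(x,t)$.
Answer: $\rho(x, t) = - e^{2 x} \sin(6 t - 3 x)$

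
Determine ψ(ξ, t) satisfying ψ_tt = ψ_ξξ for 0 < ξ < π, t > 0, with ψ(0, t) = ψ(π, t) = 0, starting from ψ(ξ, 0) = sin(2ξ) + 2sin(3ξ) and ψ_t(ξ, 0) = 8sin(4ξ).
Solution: Using separation of variables ψ = X(ξ)T(t):
Eigenfunctions: sin(nξ), n = 1, 2, 3, ...
General solution: ψ(ξ, t) = Σ [A_n cos(n t) + B_n sin(n t)] sin(nξ)
From ψ(ξ,0) = sin(2ξ) + 2sin(3ξ): A_2=1, A_3=2. From ψ_t(ξ,0) = 8sin(4ξ), using ψ_t(ξ,0) = Σ ω_n B_n sin(nξ) with ω_n = n: B_4 = 8/4 = 2.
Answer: ψ(ξ, t) = 2sin(4t)sin(4ξ) + sin(2ξ)cos(2t) + 2sin(3ξ)cos(3t)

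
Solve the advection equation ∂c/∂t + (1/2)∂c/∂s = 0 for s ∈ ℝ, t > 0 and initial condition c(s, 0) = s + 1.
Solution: By method of characteristics (waves move right with speed 1/2):
Along characteristics s - (1/2)t = const, c is constant, so c(s,t) = f(s - (1/2)t) with f = c(·, 0).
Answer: c(s, t) = s - (1/2)t + 1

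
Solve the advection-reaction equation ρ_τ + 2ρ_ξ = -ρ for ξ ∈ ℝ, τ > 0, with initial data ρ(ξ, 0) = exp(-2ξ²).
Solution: Substitute ρ = exp(-τ)u.
Then ρ_τ = exp(-τ)(u_τ - u), ρ_ξ = exp(-τ)u_ξ; substituting and dividing by exp(-τ), the lower-order terms cancel: u_τ + 2u_ξ = 0 (standard advection equation).
Data for u: u(ξ,0) = ρ(ξ,0) = exp(-2ξ²).
By characteristics (dξ/dτ = 2), u(ξ,τ) = f(ξ - 2τ) with f = u(·, 0).
So u(ξ,τ) = exp(-2(ξ - 2τ)²), and ρ(ξ,τ) = exp(-τ)u(ξ,τ).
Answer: ρ(ξ, τ) = exp(-τ)exp(-2(ξ - 2τ)²)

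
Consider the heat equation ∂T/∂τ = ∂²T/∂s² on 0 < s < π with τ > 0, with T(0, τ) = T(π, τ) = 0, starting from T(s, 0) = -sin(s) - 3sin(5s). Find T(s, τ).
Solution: Using separation of variables T = X(s)G(τ):
Eigenfunctions: sin(ns), n = 1, 2, 3, ...
General solution: T(s, τ) = Σ c_n sin(ns) exp(-n² τ)
Matching T(s,0) = -sin(s) - 3sin(5s) term by term: c_1=-1, c_5=-3.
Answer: T(s, τ) = -exp(-τ)sin(s) - 3exp(-25τ)sin(5s)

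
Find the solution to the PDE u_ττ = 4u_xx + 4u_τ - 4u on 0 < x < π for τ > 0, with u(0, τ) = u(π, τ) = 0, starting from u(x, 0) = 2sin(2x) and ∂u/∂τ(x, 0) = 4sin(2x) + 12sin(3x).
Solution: Substitute u = exp(2τ)w, i.e. w = exp(-2τ)u.
By the product rule, u_τ = exp(2τ)(w_τ + 2w), u_ττ = exp(2τ)(w_ττ + 4w_τ + 4w), u_xx = exp(2τ)w_xx.
Substituting into the PDE and dividing by exp(2τ): w_ττ + 4w_τ + 4w = 4w_xx + 4(w_τ + 2w) - 4w.
The lower-order terms cancel, leaving the standard wave equation w_ττ = 4w_xx.
Initial data for w: w(x,0) = u(x,0) = 2sin(2x); w_τ(x,0) = u_τ(x,0) - 2u(x,0) = 12sin(3x). The boundary conditions carry over: w(0,τ) = w(π,τ) = 0.
Solve for w:
  Using separation of variables w = X(x)T(τ):
  Eigenfunctions: sin(nx), n = 1, 2, 3, ...
  General solution: w(x, τ) = Σ [A_n cos(2n τ) + B_n sin(2n τ)] sin(nx)
  From w(x,0) = 2sin(2x): A_2=2. From w_τ(x,0) = 12sin(3x), using w_τ(x,0) = Σ ω_n B_n sin(nx) with ω_n = 2n: B_3 = 12/6 = 2.
Hence w(x,τ) = 2sin(2x)cos(4τ) + 2sin(3x)sin(6τ).
Transform back: u(x,τ) = exp(2τ)w(x,τ).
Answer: u(x, τ) = 2exp(2τ)sin(2x)cos(4τ) + 2exp(2τ)sin(3x)sin(6τ)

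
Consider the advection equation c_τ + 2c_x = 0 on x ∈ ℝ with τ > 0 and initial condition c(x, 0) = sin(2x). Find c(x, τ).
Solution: By characteristics (dx/dτ = 2), c(x,τ) = f(x - 2τ) with f = c(·, 0).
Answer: c(x, τ) = sin(2x - 4τ)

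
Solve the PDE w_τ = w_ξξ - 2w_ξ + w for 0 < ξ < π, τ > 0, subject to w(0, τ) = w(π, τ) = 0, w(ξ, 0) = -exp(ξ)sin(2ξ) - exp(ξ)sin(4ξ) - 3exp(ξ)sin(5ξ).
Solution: Substitute w = exp(ξ)u, i.e. u = exp(-ξ)w.
By the product rule, w_ξ = exp(ξ)(u_ξ + u), w_ξξ = exp(ξ)(u_ξξ + 2u_ξ + u), w_τ = exp(ξ)u_τ.
Substituting into the PDE and dividing by exp(ξ): u_τ = (u_ξξ + 2u_ξ + u) - 2(u_ξ + u) + u.
The lower-order terms cancel, leaving the standard heat equation u_τ = u_ξξ.
Initial data for u: u(ξ,0) = exp(-ξ)w(ξ,0) = -sin(2ξ) - sin(4ξ) - 3sin(5ξ). The boundary conditions carry over: u(0,τ) = u(π,τ) = 0.
Solve for u:
  Using separation of variables u = X(ξ)T(τ):
  Eigenfunctions: sin(nξ), n = 1, 2, 3, ...
  General solution: u(ξ, τ) = Σ c_n sin(nξ) exp(-n² τ)
  Matching u(ξ,0) = -sin(2ξ) - sin(4ξ) - 3sin(5ξ) term by term: c_2=-1, c_4=-1, c_5=-3.
Hence u(ξ,τ) = -exp(-4τ)sin(2ξ) - exp(-16τ)sin(4ξ) - 3exp(-25τ)sin(5ξ).
Transform back: w(ξ,τ) = exp(ξ)u(ξ,τ).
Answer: w(ξ, τ) = -exp(ξ)exp(-4τ)sin(2ξ) - exp(ξ)exp(-16τ)sin(4ξ) - 3exp(ξ)exp(-25τ)sin(5ξ)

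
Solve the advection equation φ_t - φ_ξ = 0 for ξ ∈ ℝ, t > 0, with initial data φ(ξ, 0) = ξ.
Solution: By characteristics (dξ/dt = -1), φ(ξ,t) = f(ξ + t) with f = φ(·, 0).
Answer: φ(ξ, t) = t + ξ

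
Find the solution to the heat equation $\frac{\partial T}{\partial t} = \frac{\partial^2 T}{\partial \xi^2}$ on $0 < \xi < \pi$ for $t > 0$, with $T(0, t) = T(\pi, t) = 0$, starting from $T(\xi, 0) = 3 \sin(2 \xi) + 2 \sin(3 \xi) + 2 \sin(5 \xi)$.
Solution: Using separation of variables $T = X(\xi)G(t)$:
Eigenfunctions: $\sin(n\xi)$, $n = 1, 2, 3, \ldots$
General solution: $T(\xi, t) = \sum c_n \sin(n\xi) e^{-n^2 t}$
Matching $T(\xi,0) = 3 \sin(2 \xi) + 2 \sin(3 \xi) + 2 \sin(5 \xi)$ term by term: $c_2=3, c_3=2, c_5=2$.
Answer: $T(\xi, t) = 3 e^{-4 t} \sin(2 \xi) + 2 e^{-9 t} \sin(3 \xi) + 2 e^{-25 t} \sin(5 \xi)$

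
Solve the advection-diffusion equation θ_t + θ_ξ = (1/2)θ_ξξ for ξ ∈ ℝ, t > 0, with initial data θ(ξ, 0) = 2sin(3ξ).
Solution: Change to a moving frame: let η = ξ - t, σ = t and write θ(ξ,t) = u(η,σ).
By the chain rule θ_t = u_σ - u_η, θ_ξ = u_η, θ_ξξ = u_ηη.
Then θ_t + θ_ξ = u_σ: the advection term cancels and the PDE becomes the heat equation u_σ = (1/2)u_ηη on η ∈ ℝ.
Initial data: u(η,0) = θ(η,0) = 2sin(3η).
On η ∈ ℝ each mode satisfies (sin(nη))″ = -n² sin(nη), so exp(-n²σ/2) sin(nη) solves the heat equation; by superposition u(η,σ) = Σ c_n exp(-n²σ/2) sin(nη).
Reading off the coefficients: c_3=2, so u(η,σ) = 2exp(-9σ/2)sin(3η).
Substituting back η = ξ - t, σ = t: θ(ξ,t) = u(ξ - t, t).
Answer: θ(ξ, t) = -2exp(-9t/2)sin(3t - 3ξ)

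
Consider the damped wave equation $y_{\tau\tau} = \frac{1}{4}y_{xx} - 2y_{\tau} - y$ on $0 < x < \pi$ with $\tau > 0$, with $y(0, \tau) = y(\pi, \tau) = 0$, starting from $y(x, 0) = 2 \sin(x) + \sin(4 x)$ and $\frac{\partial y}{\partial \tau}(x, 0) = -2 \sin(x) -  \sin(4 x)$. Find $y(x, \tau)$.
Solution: Substitute $y = e^{-\tau}u$, i.e. $u = e^{\tau}y$.
By the product rule, $y_{\tau} = e^{-\tau}(u_{\tau} - u)$, $y_{\tau\tau} = e^{-\tau}(u_{\tau\tau} - 2u_{\tau} + u)$, $y_{xx} = e^{-\tau}u_{xx}$.
Substituting into the PDE and dividing by $e^{-\tau}$: $u_{\tau\tau} - 2u_{\tau} + u = \frac{1}{4}u_{xx} - 2(u_{\tau} - u) - u$.
The lower-order terms cancel, leaving the standard wave equation $u_{\tau\tau} = \frac{1}{4}u_{xx}$.
Initial data for $u$: $u(x,0) = y(x,0) = 2 \sin(x) + \sin(4 x)$; $u_{\tau}(x,0) = y_{\tau}(x,0) + y(x,0) = 0$. The boundary conditions carry over: $u(0,\tau) = u(\pi,\tau) = 0$.
Solve for $u$:
  Using separation of variables $u = X(x)T(\tau)$:
  Eigenfunctions: $\sin(nx)$, $n = 1, 2, 3, \ldots$
  General solution: $u(x, \tau) = \sum [A_n \cos(n \tau/2) + B_n \sin(n \tau/2)] \sin(nx)$
  From $u(x,0) = 2 \sin(x) + \sin(4 x)$: $A_1=2, A_4=1$. From $u_{\tau}(x,0) = 0$: all $B_n = 0$.
Hence $u(x,\tau) = 2 \sin(x) \cos(\tau/2) + \sin(4 x) \cos(2 \tau)$.
Transform back: $y(x,\tau) = e^{-\tau}u(x,\tau)$.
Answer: $y(x, \tau) = 2 e^{-\tau} \sin(x) \cos(\tau/2) + e^{-\tau} \sin(4 x) \cos(2 \tau)$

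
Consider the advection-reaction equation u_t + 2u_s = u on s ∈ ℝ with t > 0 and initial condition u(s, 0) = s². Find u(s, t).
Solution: Substitute u = exp(t)w, i.e. w = exp(-t)u.
By the product rule, u_t = exp(t)(w_t + w), u_s = exp(t)w_s.
Substituting into the PDE and dividing by exp(t): w_t + w + 2w_s = w.
The lower-order terms cancel, leaving the standard advection equation w_t + 2w_s = 0.
Initial data for w: w(s,0) = u(s,0) = s².
Solve for w:
  By method of characteristics (waves move right with speed 2):
  Along characteristics s - 2t = const, w is constant, so w(s,t) = f(s - 2t) with f = w(·, 0).
Hence w(s,t) = s² - 4st + 4t².
Transform back: u(s,t) = exp(t)w(s,t).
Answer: u(s, t) = s²exp(t) - 4stexp(t) + 4t²exp(t)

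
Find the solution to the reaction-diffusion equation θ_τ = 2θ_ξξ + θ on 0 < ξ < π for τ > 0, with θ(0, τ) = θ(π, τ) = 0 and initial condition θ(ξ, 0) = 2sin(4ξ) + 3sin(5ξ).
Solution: Substitute θ = exp(τ)u, i.e. u = exp(-τ)θ.
By the product rule, θ_τ = exp(τ)(u_τ + u), θ_ξξ = exp(τ)u_ξξ.
Substituting into the PDE and dividing by exp(τ): u_τ + u = 2u_ξξ + u.
The lower-order terms cancel, leaving the standard heat equation u_τ = 2u_ξξ.
Initial data for u: u(ξ,0) = θ(ξ,0) = 2sin(4ξ) + 3sin(5ξ). The boundary conditions carry over: u(0,τ) = u(π,τ) = 0.
Solve for u:
  Using separation of variables u = X(ξ)G(τ):
  Eigenfunctions: sin(nξ), n = 1, 2, 3, ...
  General solution: u(ξ, τ) = Σ c_n sin(nξ) exp(-2n² τ)
  Matching u(ξ,0) = 2sin(4ξ) + 3sin(5ξ) term by term: c_4=2, c_5=3.
Hence u(ξ,τ) = 2exp(-32τ)sin(4ξ) + 3exp(-50τ)sin(5ξ).
Transform back: θ(ξ,τ) = exp(τ)u(ξ,τ).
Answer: θ(ξ, τ) = 2exp(-31τ)sin(4ξ) + 3exp(-49τ)sin(5ξ)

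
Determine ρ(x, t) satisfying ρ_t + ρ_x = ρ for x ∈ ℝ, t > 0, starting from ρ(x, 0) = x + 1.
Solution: Substitute ρ = exp(t)u.
Then ρ_t = exp(t)(u_t + u), ρ_x = exp(t)u_x; substituting and dividing by exp(t), the lower-order terms cancel: u_t + u_x = 0 (standard advection equation).
Data for u: u(x,0) = ρ(x,0) = x + 1.
By characteristics (dx/dt = 1), u(x,t) = f(x - t) with f = u(·, 0).
So u(x,t) = -t + x + 1, and ρ(x,t) = exp(t)u(x,t).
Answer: ρ(x, t) = -texp(t) + xexp(t) + exp(t)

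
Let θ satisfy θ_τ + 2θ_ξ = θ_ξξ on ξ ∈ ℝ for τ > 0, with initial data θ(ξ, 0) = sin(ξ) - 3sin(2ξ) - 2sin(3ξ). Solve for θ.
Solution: Moving frame: η = ξ - 2τ, σ = τ, θ = u(η,σ), so θ_τ = u_σ - 2u_η and θ_ξξ = u_ηη.
Hence θ_τ + 2θ_ξ = u_σ and the PDE becomes the heat equation u_σ = u_ηη on η ∈ ℝ.
Initial data: u(η,0) = θ(η,0) = sin(η) - 3sin(2η) - 2sin(3η). Each mode sin(nη) decays as exp(-n²σ) on ℝ, so u(η,σ) = Σ c_n exp(-n²σ) sin(nη) with c_1=1, c_2=-3, c_3=-2: u(η,σ) = exp(-σ)sin(η) - 3exp(-4σ)sin(2η) - 2exp(-9σ)sin(3η).
Substituting back: θ(ξ,τ) = u(ξ - 2τ, τ).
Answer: θ(ξ, τ) = exp(-τ)sin(ξ - 2τ) - 3exp(-4τ)sin(2ξ - 4τ) - 2exp(-9τ)sin(3ξ - 6τ)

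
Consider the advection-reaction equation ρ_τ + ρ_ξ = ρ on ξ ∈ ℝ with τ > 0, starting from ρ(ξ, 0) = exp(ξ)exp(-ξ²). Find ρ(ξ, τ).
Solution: Substitute ρ = exp(ξ)u, i.e. u = exp(-ξ)ρ.
By the product rule, ρ_ξ = exp(ξ)(u_ξ + u), ρ_τ = exp(ξ)u_τ.
Substituting into the PDE and dividing by exp(ξ): u_τ + (u_ξ + u) = u.
The lower-order terms cancel, leaving the standard advection equation u_τ + u_ξ = 0.
Initial data for u: u(ξ,0) = exp(-ξ)ρ(ξ,0) = exp(-ξ²).
Solve for u:
  By method of characteristics (waves move right with speed 1):
  Along characteristics ξ - τ = const, u is constant, so u(ξ,τ) = f(ξ - τ) with f = u(·, 0).
Hence u(ξ,τ) = exp(-(ξ - τ)²).
Transform back: ρ(ξ,τ) = exp(ξ)u(ξ,τ).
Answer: ρ(ξ, τ) = exp(ξ)exp(-(ξ - τ)²)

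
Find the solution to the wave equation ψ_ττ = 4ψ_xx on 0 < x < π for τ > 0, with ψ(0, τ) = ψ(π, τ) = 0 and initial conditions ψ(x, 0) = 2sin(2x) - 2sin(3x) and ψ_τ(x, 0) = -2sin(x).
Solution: Separating variables: ψ = Σ [A_n cos(ω_n τ) + B_n sin(ω_n τ)] sin(nx), ω_n = 2n. From ICs (B_n = velocity coefficient / ω_n): A_2=2, A_3=-2, B_1=-1.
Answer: ψ(x, τ) = -sin(x)sin(2τ) + 2sin(2x)cos(4τ) - 2sin(3x)cos(6τ)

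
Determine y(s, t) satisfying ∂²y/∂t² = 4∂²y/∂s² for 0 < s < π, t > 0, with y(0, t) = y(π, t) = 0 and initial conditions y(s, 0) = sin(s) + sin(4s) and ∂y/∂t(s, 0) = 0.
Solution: Using separation of variables y = X(s)T(t):
Eigenfunctions: sin(ns), n = 1, 2, 3, ...
General solution: y(s, t) = Σ [A_n cos(2n t) + B_n sin(2n t)] sin(ns)
From y(s,0) = sin(s) + sin(4s): A_1=1, A_4=1. From y_t(s,0) = 0: all B_n = 0.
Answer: y(s, t) = sin(s)cos(2t) + sin(4s)cos(8t)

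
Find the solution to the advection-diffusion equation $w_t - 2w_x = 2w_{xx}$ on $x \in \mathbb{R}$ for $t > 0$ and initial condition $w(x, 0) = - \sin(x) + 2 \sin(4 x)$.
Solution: Change to a moving frame: let $\eta = x + 2t$, $\sigma = t$ and write $w(x,t) = u(\eta,\sigma)$.
By the chain rule $w_t = u_{\sigma} + 2u_{\eta}$, $w_x = u_{\eta}$, $w_{xx} = u_{\eta\eta}$.
Then $w_t - 2w_x = u_{\sigma}$: the advection term cancels and the PDE becomes the heat equation $u_{\sigma} = 2u_{\eta\eta}$ on $\eta \in \mathbb{R}$.
Initial data: $u(\eta,0) = w(\eta,0) = - \sin(\eta) + 2 \sin(4 \eta)$.
On $\eta \in \mathbb{R}$ each mode satisfies $(\sin(n\eta))'' = -n^2 \sin(n\eta)$, so $e^{-2n^2\sigma} \sin(n\eta)$ solves the heat equation; by superposition $u(\eta,\sigma) = \sum c_n e^{-2n^2\sigma} \sin(n\eta)$.
Reading off the coefficients: $c_1=-1, c_4=2$, so $u(\eta,\sigma) = - e^{-2 \sigma} \sin(\eta) + 2 e^{-32 \sigma} \sin(4 \eta)$.
Substituting back $\eta = x + 2t$, $\sigma = t$: $w(x,t) = u(x + 2t, t)$.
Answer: $w(x, t) = - e^{-2 t} \sin(2 t + x) + 2 e^{-32 t} \sin(8 t + 4 x)$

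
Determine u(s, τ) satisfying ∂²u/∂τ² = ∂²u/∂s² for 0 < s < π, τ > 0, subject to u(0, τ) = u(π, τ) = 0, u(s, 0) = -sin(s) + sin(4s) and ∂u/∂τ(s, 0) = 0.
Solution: Using separation of variables u = X(s)T(τ):
Eigenfunctions: sin(ns), n = 1, 2, 3, ...
General solution: u(s, τ) = Σ [A_n cos(n τ) + B_n sin(n τ)] sin(ns)
From u(s,0) = -sin(s) + sin(4s): A_1=-1, A_4=1. From u_τ(s,0) = 0: all B_n = 0.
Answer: u(s, τ) = -sin(s)cos(τ) + sin(4s)cos(4τ)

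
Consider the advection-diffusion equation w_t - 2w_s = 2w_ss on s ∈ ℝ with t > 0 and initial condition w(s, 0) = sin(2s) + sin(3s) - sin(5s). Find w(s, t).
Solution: Moving frame: η = s + 2t, σ = t, w = u(η,σ), so w_t = u_σ + 2u_η and w_ss = u_ηη.
Hence w_t - 2w_s = u_σ and the PDE becomes the heat equation u_σ = 2u_ηη on η ∈ ℝ.
Initial data: u(η,0) = w(η,0) = sin(2η) + sin(3η) - sin(5η). Each mode sin(nη) decays as exp(-2n²σ) on ℝ, so u(η,σ) = Σ c_n exp(-2n²σ) sin(nη) with c_2=1, c_3=1, c_5=-1: u(η,σ) = exp(-8σ)sin(2η) + exp(-18σ)sin(3η) - exp(-50σ)sin(5η).
Substituting back: w(s,t) = u(s + 2t, t).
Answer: w(s, t) = exp(-8t)sin(2s + 4t) + exp(-18t)sin(3s + 6t) - exp(-50t)sin(5s + 10t)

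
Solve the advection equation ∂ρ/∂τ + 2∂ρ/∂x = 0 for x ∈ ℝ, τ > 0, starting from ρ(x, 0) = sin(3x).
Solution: By characteristics (dx/dτ = 2), ρ(x,τ) = f(x - 2τ) with f = ρ(·, 0).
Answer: ρ(x, τ) = sin(3x - 6τ)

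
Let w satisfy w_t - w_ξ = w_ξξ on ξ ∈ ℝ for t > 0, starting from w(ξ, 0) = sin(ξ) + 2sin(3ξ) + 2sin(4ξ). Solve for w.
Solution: Moving frame: η = ξ + t, σ = t, w = u(η,σ), so w_t = u_σ + u_η and w_ξξ = u_ηη.
Hence w_t - w_ξ = u_σ and the PDE becomes the heat equation u_σ = u_ηη on η ∈ ℝ.
Initial data: u(η,0) = w(η,0) = sin(η) + 2sin(3η) + 2sin(4η). Each mode sin(nη) decays as exp(-n²σ) on ℝ, so u(η,σ) = Σ c_n exp(-n²σ) sin(nη) with c_1=1, c_3=2, c_4=2: u(η,σ) = exp(-σ)sin(η) + 2exp(-9σ)sin(3η) + 2exp(-16σ)sin(4η).
Substituting back: w(ξ,t) = u(ξ + t, t).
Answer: w(ξ, t) = exp(-t)sin(t + ξ) + 2exp(-9t)sin(3t + 3ξ) + 2exp(-16t)sin(4t + 4ξ)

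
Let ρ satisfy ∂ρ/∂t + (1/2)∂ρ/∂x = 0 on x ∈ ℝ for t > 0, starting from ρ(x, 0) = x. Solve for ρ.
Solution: By characteristics (dx/dt = 1/2), ρ(x,t) = f(x - (1/2)t) with f = ρ(·, 0).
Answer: ρ(x, t) = -(1/2)t + x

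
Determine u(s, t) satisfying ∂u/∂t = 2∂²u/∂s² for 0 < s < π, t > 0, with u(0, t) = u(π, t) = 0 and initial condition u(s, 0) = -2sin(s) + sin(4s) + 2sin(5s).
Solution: Using separation of variables u = X(s)T(t):
Eigenfunctions: sin(ns), n = 1, 2, 3, ...
General solution: u(s, t) = Σ c_n sin(ns) exp(-2n² t)
Matching u(s,0) = -2sin(s) + sin(4s) + 2sin(5s) term by term: c_1=-2, c_4=1, c_5=2.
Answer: u(s, t) = -2exp(-2t)sin(s) + exp(-32t)sin(4s) + 2exp(-50t)sin(5s)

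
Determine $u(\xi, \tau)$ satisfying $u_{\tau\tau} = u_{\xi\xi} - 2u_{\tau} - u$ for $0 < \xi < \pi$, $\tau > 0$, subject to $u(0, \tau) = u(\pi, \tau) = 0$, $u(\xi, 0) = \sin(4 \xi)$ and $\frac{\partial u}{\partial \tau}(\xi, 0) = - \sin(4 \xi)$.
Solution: Substitute $u = e^{-\tau}w$, i.e. $w = e^{\tau}u$.
By the product rule, $u_{\tau} = e^{-\tau}(w_{\tau} - w)$, $u_{\tau\tau} = e^{-\tau}(w_{\tau\tau} - 2w_{\tau} + w)$, $u_{\xi\xi} = e^{-\tau}w_{\xi\xi}$.
Substituting into the PDE and dividing by $e^{-\tau}$: $w_{\tau\tau} - 2w_{\tau} + w = w_{\xi\xi} - 2(w_{\tau} - w) - w$.
The lower-order terms cancel, leaving the standard wave equation $w_{\tau\tau} = w_{\xi\xi}$.
Initial data for $w$: $w(\xi,0) = u(\xi,0) = \sin(4 \xi)$; $w_{\tau}(\xi,0) = u_{\tau}(\xi,0) + u(\xi,0) = 0$. The boundary conditions carry over: $w(0,\tau) = w(\pi,\tau) = 0$.
Solve for $w$:
  Using separation of variables $w = X(\xi)T(\tau)$:
  Eigenfunctions: $\sin(n\xi)$, $n = 1, 2, 3, \ldots$
  General solution: $w(\xi, \tau) = \sum [A_n \cos(n \tau) + B_n \sin(n \tau)] \sin(n\xi)$
  From $w(\xi,0) = \sin(4 \xi)$: $A_4=1$. From $w_{\tau}(\xi,0) = 0$: all $B_n = 0$.
Hence $w(\xi,\tau) = \sin(4 \xi) \cos(4 \tau)$.
Transform back: $u(\xi,\tau) = e^{-\tau}w(\xi,\tau)$.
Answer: $u(\xi, \tau) = e^{-\tau} \sin(4 \xi) \cos(4 \tau)$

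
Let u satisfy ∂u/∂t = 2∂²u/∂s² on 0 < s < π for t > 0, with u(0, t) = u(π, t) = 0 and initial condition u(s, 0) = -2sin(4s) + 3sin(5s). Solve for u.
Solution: Using separation of variables u = X(s)T(t):
Eigenfunctions: sin(ns), n = 1, 2, 3, ...
General solution: u(s, t) = Σ c_n sin(ns) exp(-2n² t)
Matching u(s,0) = -2sin(4s) + 3sin(5s) term by term: c_4=-2, c_5=3.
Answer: u(s, t) = -2exp(-32t)sin(4s) + 3exp(-50t)sin(5s)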